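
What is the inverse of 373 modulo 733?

564

733 = 1*373 + 360
373 = 1*360 + 13
360 = 27*13 + 9
13 = 1*9 + 4
9 = 2*4 + 1
4 = 4*1 + 0
gcd(373, 733) = 1, so the inverse exists.
Back-substitute for 1:
1 = 1*9 − 2*4
  = −2*13 + 3*9
  = 3*360 − 83*13
  = −83*373 + 86*360
  = 86*733 − 169*373
So 373⁻¹ ≡ −169 ≡ 564 (mod 733).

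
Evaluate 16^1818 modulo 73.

By square-and-multiply:
1818 in binary is 11100011010, i.e. 1818 = 1024 + 512 + 256 + 16 + 8 + 2.
16^1 ≡ 16 (mod 73)
16^2 ≡ 16^2 = 256 ≡ 37 (mod 73)
16^4 ≡ 37^2 = 1369 ≡ 55 (mod 73)
16^8 ≡ 55^2 = 3025 ≡ 32 (mod 73)
16^16 ≡ 32^2 = 1024 ≡ 2 (mod 73)
16^32 ≡ 2^2 = 4 (mod 73)
16^64 ≡ 4^2 = 16 (mod 73)
16^128 ≡ 16^2 = 256 ≡ 37 (mod 73)
16^256 ≡ 37^2 = 1369 ≡ 55 (mod 73)
16^512 ≡ 55^2 = 3025 ≡ 32 (mod 73)
16^1024 ≡ 32^2 = 1024 ≡ 2 (mod 73)
16^1818 = 16^1024 * 16^512 * 16^256 * 16^16 * 16^8 * 16^2 ≡ 2 * 32 * 55 * 2 * 32 * 37 (mod 73).
Accumulate the product:
2 * 32 = 64
64 * 55 = 3520 ≡ 16
16 * 2 = 32
32 * 32 = 1024 ≡ 2
2 * 37 = 74 ≡ 1

1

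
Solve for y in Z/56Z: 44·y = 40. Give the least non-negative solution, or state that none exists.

6

gcd(44, 56) = 4, and 4 | 40, so solutions exist.
Divide through by 4: 11·y ≡ 10 (mod 14).
11⁻¹ ≡ 9 (mod 14).
y ≡ 9·10 ≡ 6 (mod 14).
The smallest non-negative solution is y = 6.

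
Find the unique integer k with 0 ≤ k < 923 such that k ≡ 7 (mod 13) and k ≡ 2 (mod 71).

215

13⁻¹ mod 71: 13×11 ≡ 1 (mod 71), so 13⁻¹ ≡ 11.
k = 7 + 13×((2 − 7)×11 mod 71) = 7 + 13×16 = 215.
Check: 215 mod 13 = 7, 215 mod 71 = 2. ✓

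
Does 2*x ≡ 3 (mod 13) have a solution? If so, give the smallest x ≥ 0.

gcd(2, 13) = 1, so a unique solution mod 13 exists.
2⁻¹ ≡ 7 (mod 13).
x ≡ 7*3 ≡ 8 (mod 13).

8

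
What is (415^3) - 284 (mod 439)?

(415)^3 ≡ 224 (mod 439)
224 - 284 = -60 ≡ 379 (mod 439)

379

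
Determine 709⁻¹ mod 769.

769 = 1*709 + 60
709 = 11*60 + 49
60 = 1*49 + 11
49 = 4*11 + 5
11 = 2*5 + 1
5 = 5*1 + 0
gcd(709, 769) = 1, so the inverse exists.
Back-substitute for 1:
1 = 1*11 − 2*5
  = −2*49 + 9*11
  = 9*60 − 11*49
  = −11*709 + 130*60
  = 130*769 − 141*709
So 709⁻¹ ≡ −141 ≡ 628 (mod 769).

628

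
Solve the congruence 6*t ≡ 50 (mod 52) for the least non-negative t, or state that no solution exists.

17

gcd(6, 52) = 2, and 2 | 50, so solutions exist.
Divide through by 2: 3*t = 25 (mod 26).
3⁻¹ ≡ 9 (mod 26).
t ≡ 9*25 ≡ 17 (mod 26).
The smallest non-negative solution is t = 17.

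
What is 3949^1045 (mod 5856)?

3037

Using repeated squaring:
3949^1 ≡ 3949 (mod 5856)
3949^2 ≡ 3949^2 = 15594601 ≡ 73 (mod 5856)
3949^4 ≡ 73^2 = 5329 (mod 5856)
3949^8 ≡ 5329^2 = 28398241 ≡ 2497 (mod 5856)
3949^16 ≡ 2497^2 = 6235009 ≡ 4225 (mod 5856)
3949^32 ≡ 4225^2 = 17850625 ≡ 1537 (mod 5856)
3949^64 ≡ 1537^2 = 2362369 ≡ 2401 (mod 5856)
3949^128 ≡ 2401^2 = 5764801 ≡ 2497 (mod 5856)
3949^256 ≡ 2497^2 = 6235009 ≡ 4225 (mod 5856)
3949^512 ≡ 4225^2 = 17850625 ≡ 1537 (mod 5856)
3949^1024 ≡ 1537^2 = 2362369 ≡ 2401 (mod 5856)
3949^1045 = 3949^1024 · 3949^16 · 3949^4 · 3949^1 ≡ 2401 · 4225 · 5329 · 3949 (mod 5856).
Accumulate the product:
2401 · 4225 = 10144225 ≡ 1633
1633 · 5329 = 8702257 ≡ 241
241 · 3949 = 951709 ≡ 3037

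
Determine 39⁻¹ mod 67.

67 = 1·39 + 28
39 = 1·28 + 11
28 = 2·11 + 6
11 = 1·6 + 5
6 = 1·5 + 1
5 = 5·1 + 0
gcd(39, 67) = 1, so the inverse exists.
Bézout: 1 = 7·67 − 12·39.
So 39⁻¹ ≡ −12 ≡ 55 (mod 67).

55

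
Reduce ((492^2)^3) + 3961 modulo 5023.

3810

(492)^2 ≡ 960 (mod 5023)
(960)^3 ≡ 4872 (mod 5023)
4872 + 3961 = 8833 ≡ 3810 (mod 5023)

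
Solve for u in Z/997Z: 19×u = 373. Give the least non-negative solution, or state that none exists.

282

gcd(19, 997) = 1, so a unique solution mod 997 exists.
19⁻¹ ≡ 105 (mod 997).
u ≡ 105×373 ≡ 282 (mod 997).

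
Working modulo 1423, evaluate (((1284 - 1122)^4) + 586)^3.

1284 - 1122 = 162
(162)^4 ≡ 1306 (mod 1423)
1306 + 586 = 1892 ≡ 469 (mod 1423)
(469)^3 ≡ 1324 (mod 1423)

1324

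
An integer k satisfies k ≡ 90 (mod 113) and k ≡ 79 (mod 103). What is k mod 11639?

8113

113⁻¹ mod 103: 113*31 ≡ 1 (mod 103), so 113⁻¹ ≡ 31.
k = 90 + 113*((79 − 90)*31 mod 103) = 90 + 113*71 = 8113.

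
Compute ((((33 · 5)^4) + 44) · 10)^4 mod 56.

32

33 · 5 = 165 ≡ 53 (mod 56)
(53)^4 ≡ 25 (mod 56)
25 + 44 = 69 ≡ 13 (mod 56)
13 · 10 = 130 ≡ 18 (mod 56)
(18)^4 ≡ 32 (mod 56)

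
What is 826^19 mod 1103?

Compute successive squares:
19 in binary is 10011, i.e. 19 = 16 + 2 + 1.
826^1 ≡ 826 (mod 1103)
826^2 ≡ 826^2 = 682276 ≡ 622 (mod 1103)
826^4 ≡ 622^2 = 386884 ≡ 834 (mod 1103)
826^8 ≡ 834^2 = 695556 ≡ 666 (mod 1103)
826^16 ≡ 666^2 = 443556 ≡ 150 (mod 1103)
826^19 = 826^16 × 826^2 × 826^1 ≡ 150 × 622 × 826 (mod 1103).
Accumulate the product:
150 × 622 = 93300 ≡ 648
648 × 826 = 535248 ≡ 293

293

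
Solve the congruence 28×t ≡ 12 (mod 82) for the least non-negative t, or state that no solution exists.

18

gcd(28, 82) = 2, and 2 | 12, so solutions exist.
Divide through by 2: 14×t = 6 (mod 41).
14⁻¹ ≡ 3 (mod 41).
t ≡ 3×6 ≡ 18 (mod 41).
The smallest non-negative solution is t = 18.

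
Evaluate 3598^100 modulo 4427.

100 in binary is 1100100, i.e. 100 = 64 + 32 + 4.
3598^1 ≡ 3598 (mod 4427)
3598^2 ≡ 3598^2 = 12945604 ≡ 1056 (mod 4427)
3598^4 ≡ 1056^2 = 1115136 ≡ 3959 (mod 4427)
3598^8 ≡ 3959^2 = 15673681 ≡ 2101 (mod 4427)
3598^16 ≡ 2101^2 = 4414201 ≡ 482 (mod 4427)
3598^32 ≡ 482^2 = 232324 ≡ 2120 (mod 4427)
3598^64 ≡ 2120^2 = 4494400 ≡ 995 (mod 4427)
3598^100 = 3598^64 × 3598^32 × 3598^4 ≡ 995 × 2120 × 3959 (mod 4427).
Accumulate the product:
995 × 2120 = 2109400 ≡ 2148
2148 × 3959 = 8503932 ≡ 4092

4092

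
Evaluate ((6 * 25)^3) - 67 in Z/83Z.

6 * 25 = 150 ≡ 67 (mod 83)
(67)^3 ≡ 54 (mod 83)
54 - 67 = -13 ≡ 70 (mod 83)

70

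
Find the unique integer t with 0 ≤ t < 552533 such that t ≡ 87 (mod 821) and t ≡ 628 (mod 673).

821⁻¹ mod 673: 821*432 ≡ 1 (mod 673), so 821⁻¹ ≡ 432.
t = 87 + 821*((628 − 87)*432 mod 673) = 87 + 821*181 = 148688.
Check: 148688 mod 821 = 87, 148688 mod 673 = 628. ✓

148688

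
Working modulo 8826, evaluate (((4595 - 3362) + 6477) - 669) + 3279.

4595 - 3362 = 1233
1233 + 6477 = 7710
7710 - 669 = 7041
7041 + 3279 = 10320 ≡ 1494 (mod 8826)

1494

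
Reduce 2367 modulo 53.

35

2367 = 44*53 + 35, so 2367 ≡ 35 (mod 53).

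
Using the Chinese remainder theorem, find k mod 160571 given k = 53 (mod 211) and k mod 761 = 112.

211⁻¹ mod 761: 211*541 ≡ 1 (mod 761), so 211⁻¹ ≡ 541.
k = 53 + 211*((112 − 53)*541 mod 761) = 53 + 211*718 = 151551.

151551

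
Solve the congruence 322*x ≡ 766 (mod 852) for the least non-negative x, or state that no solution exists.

349

gcd(322, 852) = 2, and 2 | 766, so solutions exist.
Divide through by 2: 161*x ≡ 383 (mod 426).
161⁻¹ ≡ 299 (mod 426).
x ≡ 299*383 ≡ 349 (mod 426).
The smallest non-negative solution is x = 349.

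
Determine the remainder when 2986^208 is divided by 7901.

7421

Compute successive squares:
2986^1 ≡ 2986 (mod 7901)
2986^2 ≡ 2986^2 = 8916196 ≡ 3868 (mod 7901)
2986^4 ≡ 3868^2 = 14961424 ≡ 4831 (mod 7901)
2986^8 ≡ 4831^2 = 23338561 ≡ 6908 (mod 7901)
2986^16 ≡ 6908^2 = 47720464 ≡ 6325 (mod 7901)
2986^32 ≡ 6325^2 = 40005625 ≡ 2862 (mod 7901)
2986^64 ≡ 2862^2 = 8191044 ≡ 5608 (mod 7901)
2986^128 ≡ 5608^2 = 31449664 ≡ 3684 (mod 7901)
2986^208 = 2986^128 * 2986^64 * 2986^16 ≡ 3684 * 5608 * 6325 (mod 7901).
Accumulate the product:
3684 * 5608 = 20659872 ≡ 6658
6658 * 6325 = 42111850 ≡ 7421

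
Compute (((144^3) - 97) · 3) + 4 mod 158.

13

(144)^3 ≡ 100 (mod 158)
100 - 97 = 3
3 · 3 = 9
9 + 4 = 13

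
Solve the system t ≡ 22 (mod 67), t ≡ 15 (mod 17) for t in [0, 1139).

491

67⁻¹ mod 17: 67*16 ≡ 1 (mod 17), so 67⁻¹ ≡ 16.
t = 22 + 67*((15 − 22)*16 mod 17) = 22 + 67*7 = 491.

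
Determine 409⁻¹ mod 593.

593 = 1*409 + 184
409 = 2*184 + 41
184 = 4*41 + 20
41 = 2*20 + 1
20 = 20*1 + 0
gcd(409, 593) = 1, so the inverse exists.
Bézout: 1 = −20*593 + 29*409.
So 409⁻¹ ≡ 29 (mod 593).

29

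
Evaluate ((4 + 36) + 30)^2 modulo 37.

16

4 + 36 = 40 ≡ 3 (mod 37)
3 + 30 = 33
(33)^2 ≡ 16 (mod 37)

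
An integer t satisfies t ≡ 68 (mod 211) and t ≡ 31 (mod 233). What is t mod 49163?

20535

211⁻¹ mod 233: 211·180 ≡ 1 (mod 233), so 211⁻¹ ≡ 180.
t = 68 + 211·((31 − 68)·180 mod 233) = 68 + 211·97 = 20535.
Check: 20535 mod 211 = 68, 20535 mod 233 = 31. ✓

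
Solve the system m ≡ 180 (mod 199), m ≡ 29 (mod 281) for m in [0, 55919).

199⁻¹ mod 281: 199*257 ≡ 1 (mod 281), so 199⁻¹ ≡ 257.
m = 180 + 199*((29 − 180)*257 mod 281) = 180 + 199*252 = 50328.

50328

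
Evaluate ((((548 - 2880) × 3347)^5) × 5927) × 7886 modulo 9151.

548 - 2880 = -2332 ≡ 6819 (mod 9151)
6819 × 3347 = 22823193 ≡ 599 (mod 9151)
(599)^5 ≡ 2111 (mod 9151)
2111 × 5927 = 12511897 ≡ 2480 (mod 9151)
2480 × 7886 = 19557280 ≡ 1593 (mod 9151)

1593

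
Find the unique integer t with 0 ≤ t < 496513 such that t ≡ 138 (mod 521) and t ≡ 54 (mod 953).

345040

521⁻¹ mod 953: 521·514 ≡ 1 (mod 953), so 521⁻¹ ≡ 514.
t = 138 + 521·((54 − 138)·514 mod 953) = 138 + 521·662 = 345040.
Check: 345040 mod 521 = 138, 345040 mod 953 = 54. ✓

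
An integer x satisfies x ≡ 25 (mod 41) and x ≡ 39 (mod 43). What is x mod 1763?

41⁻¹ mod 43: 41×21 ≡ 1 (mod 43), so 41⁻¹ ≡ 21.
x = 25 + 41×((39 − 25)×21 mod 43) = 25 + 41×36 = 1501.
Check: 1501 mod 41 = 25, 1501 mod 43 = 39. ✓

1501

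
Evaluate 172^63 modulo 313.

148

Compute successive squares:
172^1 ≡ 172 (mod 313)
172^2 ≡ 172^2 = 29584 ≡ 162 (mod 313)
172^4 ≡ 162^2 = 26244 ≡ 265 (mod 313)
172^8 ≡ 265^2 = 70225 ≡ 113 (mod 313)
172^16 ≡ 113^2 = 12769 ≡ 249 (mod 313)
172^32 ≡ 249^2 = 62001 ≡ 27 (mod 313)
172^63 = 172^32 · 172^16 · 172^8 · 172^4 · 172^2 · 172^1 ≡ 27 · 249 · 113 · 265 · 162 · 172 (mod 313).
Accumulate the product:
27 · 249 = 6723 ≡ 150
150 · 113 = 16950 ≡ 48
48 · 265 = 12720 ≡ 200
200 · 162 = 32400 ≡ 161
161 · 172 = 27692 ≡ 148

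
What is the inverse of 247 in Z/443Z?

278

443 = 1×247 + 196
247 = 1×196 + 51
196 = 3×51 + 43
51 = 1×43 + 8
43 = 5×8 + 3
8 = 2×3 + 2
3 = 1×2 + 1
2 = 2×1 + 0
gcd(247, 443) = 1, so the inverse exists.
Back-substitute for 1:
1 = 1×3 − 1×2
  = −1×8 + 3×3
  = 3×43 − 16×8
  = −16×51 + 19×43
  = 19×196 − 73×51
  = −73×247 + 92×196
  = 92×443 − 165×247
So 247⁻¹ ≡ −165 ≡ 278 (mod 443).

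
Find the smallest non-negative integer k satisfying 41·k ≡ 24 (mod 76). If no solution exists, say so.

8

gcd(41, 76) = 1, so a unique solution mod 76 exists.
41⁻¹ ≡ 13 (mod 76).
k ≡ 13·24 ≡ 8 (mod 76).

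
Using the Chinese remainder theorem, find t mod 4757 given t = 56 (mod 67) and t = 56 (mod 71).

67⁻¹ mod 71: 67·53 ≡ 1 (mod 71), so 67⁻¹ ≡ 53.
t = 56 + 67·((56 − 56)·53 mod 71) = 56 + 67·0 = 56.

56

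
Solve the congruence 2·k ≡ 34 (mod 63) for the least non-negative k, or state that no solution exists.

17

gcd(2, 63) = 1, so a unique solution mod 63 exists.
2⁻¹ ≡ 32 (mod 63).
k ≡ 32·34 ≡ 17 (mod 63).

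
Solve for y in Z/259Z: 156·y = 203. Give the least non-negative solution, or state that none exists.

252

gcd(156, 259) = 1, so a unique solution mod 259 exists.
156⁻¹ ≡ 88 (mod 259).
y ≡ 88·203 ≡ 252 (mod 259).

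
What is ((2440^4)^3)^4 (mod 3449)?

665

(2440)^4 ≡ 2139 (mod 3449)
(2139)^3 ≡ 1690 (mod 3449)
(1690)^4 ≡ 665 (mod 3449)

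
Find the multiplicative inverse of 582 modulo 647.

Run the extended Euclidean algorithm:
647 = 1×582 + 65
582 = 8×65 + 62
65 = 1×62 + 3
62 = 20×3 + 2
3 = 1×2 + 1
2 = 2×1 + 0
gcd(582, 647) = 1, so the inverse exists.
Bézout: 1 = 197×647 − 219×582.
So 582⁻¹ ≡ −219 ≡ 428 (mod 647).

428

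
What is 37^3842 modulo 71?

48

Compute successive squares:
37^1 ≡ 37 (mod 71)
37^2 ≡ 37^2 = 1369 ≡ 20 (mod 71)
37^4 ≡ 20^2 = 400 ≡ 45 (mod 71)
37^8 ≡ 45^2 = 2025 ≡ 37 (mod 71)
37^16 ≡ 37^2 = 1369 ≡ 20 (mod 71)
37^32 ≡ 20^2 = 400 ≡ 45 (mod 71)
37^64 ≡ 45^2 = 2025 ≡ 37 (mod 71)
37^128 ≡ 37^2 = 1369 ≡ 20 (mod 71)
37^256 ≡ 20^2 = 400 ≡ 45 (mod 71)
37^512 ≡ 45^2 = 2025 ≡ 37 (mod 71)
37^1024 ≡ 37^2 = 1369 ≡ 20 (mod 71)
37^2048 ≡ 20^2 = 400 ≡ 45 (mod 71)
37^3842 = 37^2048 × 37^1024 × 37^512 × 37^256 × 37^2 ≡ 45 × 20 × 37 × 45 × 20 (mod 71).
Accumulate the product:
45 × 20 = 900 ≡ 48
48 × 37 = 1776 ≡ 1
1 × 45 = 45
45 × 20 = 900 ≡ 48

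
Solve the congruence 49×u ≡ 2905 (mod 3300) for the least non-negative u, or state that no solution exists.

gcd(49, 3300) = 1, so a unique solution mod 3300 exists.
49⁻¹ ≡ 1549 (mod 3300).
u ≡ 1549×2905 ≡ 1945 (mod 3300).

1945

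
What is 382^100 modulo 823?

643

100 in binary is 1100100, i.e. 100 = 64 + 32 + 4.
382^1 ≡ 382 (mod 823)
382^2 ≡ 382^2 = 145924 ≡ 253 (mod 823)
382^4 ≡ 253^2 = 64009 ≡ 638 (mod 823)
382^8 ≡ 638^2 = 407044 ≡ 482 (mod 823)
382^16 ≡ 482^2 = 232324 ≡ 238 (mod 823)
382^32 ≡ 238^2 = 56644 ≡ 680 (mod 823)
382^64 ≡ 680^2 = 462400 ≡ 697 (mod 823)
382^100 = 382^64 × 382^32 × 382^4 ≡ 697 × 680 × 638 (mod 823).
Accumulate the product:
697 × 680 = 473960 ≡ 735
735 × 638 = 468930 ≡ 643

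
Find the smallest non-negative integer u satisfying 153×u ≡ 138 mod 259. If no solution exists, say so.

72

gcd(153, 259) = 1, so a unique solution mod 259 exists.
153⁻¹ ≡ 237 (mod 259).
u ≡ 237×138 ≡ 72 (mod 259).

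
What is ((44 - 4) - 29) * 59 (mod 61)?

39

44 - 4 = 40
40 - 29 = 11
11 * 59 = 649 ≡ 39 (mod 61)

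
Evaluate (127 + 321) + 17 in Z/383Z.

82

127 + 321 = 448 ≡ 65 (mod 383)
65 + 17 = 82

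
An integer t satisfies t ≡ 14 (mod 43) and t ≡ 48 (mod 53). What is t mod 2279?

43⁻¹ mod 53: 43×37 ≡ 1 (mod 53), so 43⁻¹ ≡ 37.
t = 14 + 43×((48 − 14)×37 mod 53) = 14 + 43×39 = 1691.

1691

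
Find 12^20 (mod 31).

Compute successive squares:
12^1 ≡ 12 (mod 31)
12^2 ≡ 12^2 = 144 ≡ 20 (mod 31)
12^4 ≡ 20^2 = 400 ≡ 28 (mod 31)
12^8 ≡ 28^2 = 784 ≡ 9 (mod 31)
12^16 ≡ 9^2 = 81 ≡ 19 (mod 31)
12^20 = 12^16 · 12^4 ≡ 19 · 28 (mod 31).
19 · 28 = 532 ≡ 5 (mod 31).

5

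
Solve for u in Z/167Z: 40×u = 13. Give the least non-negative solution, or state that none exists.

88

gcd(40, 167) = 1, so a unique solution mod 167 exists.
40⁻¹ ≡ 71 (mod 167).
u ≡ 71×13 ≡ 88 (mod 167).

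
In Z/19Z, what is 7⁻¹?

19 = 2×7 + 5
7 = 1×5 + 2
5 = 2×2 + 1
2 = 2×1 + 0
gcd(7, 19) = 1, so the inverse exists.
Back-substitute for 1:
1 = 1×5 − 2×2
  = −2×7 + 3×5
  = 3×19 − 8×7
So 7⁻¹ ≡ −8 ≡ 11 (mod 19).

11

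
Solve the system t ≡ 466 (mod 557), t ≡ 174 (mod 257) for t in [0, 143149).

557⁻¹ mod 257: 557·6 ≡ 1 (mod 257), so 557⁻¹ ≡ 6.
t = 466 + 557·((174 − 466)·6 mod 257) = 466 + 557·47 = 26645.

26645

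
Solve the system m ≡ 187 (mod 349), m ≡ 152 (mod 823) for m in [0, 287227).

349⁻¹ mod 823: 349·158 ≡ 1 (mod 823), so 349⁻¹ ≡ 158.
m = 187 + 349·((152 − 187)·158 mod 823) = 187 + 349·231 = 80806.

80806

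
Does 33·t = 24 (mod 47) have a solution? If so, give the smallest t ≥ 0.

5

gcd(33, 47) = 1, so a unique solution mod 47 exists.
33⁻¹ ≡ 10 (mod 47).
t ≡ 10·24 ≡ 5 (mod 47).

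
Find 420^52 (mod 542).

By square-and-multiply:
52 in binary is 110100, i.e. 52 = 32 + 16 + 4.
420^1 ≡ 420 (mod 542)
420^2 ≡ 420^2 = 176400 ≡ 250 (mod 542)
420^4 ≡ 250^2 = 62500 ≡ 170 (mod 542)
420^8 ≡ 170^2 = 28900 ≡ 174 (mod 542)
420^16 ≡ 174^2 = 30276 ≡ 466 (mod 542)
420^32 ≡ 466^2 = 217156 ≡ 356 (mod 542)
420^52 = 420^32 * 420^16 * 420^4 ≡ 356 * 466 * 170 (mod 542).
Accumulate the product:
356 * 466 = 165896 ≡ 44
44 * 170 = 7480 ≡ 434

434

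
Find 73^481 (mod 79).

481 in binary is 111100001, i.e. 481 = 256 + 128 + 64 + 32 + 1.
73^1 ≡ 73 (mod 79)
73^2 ≡ 73^2 = 5329 ≡ 36 (mod 79)
73^4 ≡ 36^2 = 1296 ≡ 32 (mod 79)
73^8 ≡ 32^2 = 1024 ≡ 76 (mod 79)
73^16 ≡ 76^2 = 5776 ≡ 9 (mod 79)
73^32 ≡ 9^2 = 81 ≡ 2 (mod 79)
73^64 ≡ 2^2 = 4 (mod 79)
73^128 ≡ 4^2 = 16 (mod 79)
73^256 ≡ 16^2 = 256 ≡ 19 (mod 79)
73^481 = 73^256 × 73^128 × 73^64 × 73^32 × 73^1 ≡ 19 × 16 × 4 × 2 × 73 (mod 79).
Accumulate the product:
19 × 16 = 304 ≡ 67
67 × 4 = 268 ≡ 31
31 × 2 = 62
62 × 73 = 4526 ≡ 23

23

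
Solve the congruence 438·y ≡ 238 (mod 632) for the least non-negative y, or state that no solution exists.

gcd(438, 632) = 2, and 2 | 238, so solutions exist.
Divide through by 2: 219·y = 119 (mod 316).
219⁻¹ ≡ 215 (mod 316).
y ≡ 215·119 ≡ 305 (mod 316).
The smallest non-negative solution is y = 305.

305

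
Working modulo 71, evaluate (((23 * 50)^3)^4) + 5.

59

23 * 50 = 1150 ≡ 14 (mod 71)
(14)^3 ≡ 46 (mod 71)
(46)^4 ≡ 54 (mod 71)
54 + 5 = 59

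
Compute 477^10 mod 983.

286

Using repeated squaring:
477^1 ≡ 477 (mod 983)
477^2 ≡ 477^2 = 227529 ≡ 456 (mod 983)
477^4 ≡ 456^2 = 207936 ≡ 523 (mod 983)
477^8 ≡ 523^2 = 273529 ≡ 255 (mod 983)
477^10 = 477^8 × 477^2 ≡ 255 × 456 (mod 983).
255 × 456 = 116280 ≡ 286 (mod 983).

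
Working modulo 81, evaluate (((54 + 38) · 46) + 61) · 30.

0

54 + 38 = 92 ≡ 11 (mod 81)
11 · 46 = 506 ≡ 20 (mod 81)
20 + 61 = 81 ≡ 0 (mod 81)
0 · 30 = 0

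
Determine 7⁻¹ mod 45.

Run the extended Euclidean algorithm:
45 = 6·7 + 3
7 = 2·3 + 1
3 = 3·1 + 0
gcd(7, 45) = 1, so the inverse exists.
Back-substitute for 1:
1 = 1·7 − 2·3
  = −2·45 + 13·7
So 7⁻¹ ≡ 13 (mod 45).

13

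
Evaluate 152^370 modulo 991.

Using repeated squaring:
370 in binary is 101110010, i.e. 370 = 256 + 64 + 32 + 16 + 2.
152^1 ≡ 152 (mod 991)
152^2 ≡ 152^2 = 23104 ≡ 311 (mod 991)
152^4 ≡ 311^2 = 96721 ≡ 594 (mod 991)
152^8 ≡ 594^2 = 352836 ≡ 40 (mod 991)
152^16 ≡ 40^2 = 1600 ≡ 609 (mod 991)
152^32 ≡ 609^2 = 370881 ≡ 247 (mod 991)
152^64 ≡ 247^2 = 61009 ≡ 558 (mod 991)
152^128 ≡ 558^2 = 311364 ≡ 190 (mod 991)
152^256 ≡ 190^2 = 36100 ≡ 424 (mod 991)
152^370 = 152^256 · 152^64 · 152^32 · 152^16 · 152^2 ≡ 424 · 558 · 247 · 609 · 311 (mod 991).
Accumulate the product:
424 · 558 = 236592 ≡ 734
734 · 247 = 181298 ≡ 936
936 · 609 = 570024 ≡ 199
199 · 311 = 61889 ≡ 447

447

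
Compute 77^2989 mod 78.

77

2989 in binary is 101110101101, i.e. 2989 = 2048 + 512 + 256 + 128 + 32 + 8 + 4 + 1.
77^1 ≡ 77 (mod 78)
77^2 ≡ 77^2 = 5929 ≡ 1 (mod 78)
77^4 ≡ 1^2 = 1 (mod 78)
77^8 ≡ 1^2 = 1 (mod 78)
77^16 ≡ 1^2 = 1 (mod 78)
77^32 ≡ 1^2 = 1 (mod 78)
77^64 ≡ 1^2 = 1 (mod 78)
77^128 ≡ 1^2 = 1 (mod 78)
77^256 ≡ 1^2 = 1 (mod 78)
77^512 ≡ 1^2 = 1 (mod 78)
77^1024 ≡ 1^2 = 1 (mod 78)
77^2048 ≡ 1^2 = 1 (mod 78)
77^2989 = 77^2048 * 77^512 * 77^256 * 77^128 * 77^32 * 77^8 * 77^4 * 77^1 ≡ 1 * 1 * 1 * 1 * 1 * 1 * 1 * 77 (mod 78).
Accumulate the product:
1 * 1 = 1
1 * 1 = 1
1 * 1 = 1
1 * 1 = 1
1 * 1 = 1
1 * 1 = 1
1 * 77 = 77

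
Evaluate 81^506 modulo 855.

Using repeated squaring:
81^1 ≡ 81 (mod 855)
81^2 ≡ 81^2 = 6561 ≡ 576 (mod 855)
81^4 ≡ 576^2 = 331776 ≡ 36 (mod 855)
81^8 ≡ 36^2 = 1296 ≡ 441 (mod 855)
81^16 ≡ 441^2 = 194481 ≡ 396 (mod 855)
81^32 ≡ 396^2 = 156816 ≡ 351 (mod 855)
81^64 ≡ 351^2 = 123201 ≡ 81 (mod 855)
81^128 ≡ 81^2 = 6561 ≡ 576 (mod 855)
81^256 ≡ 576^2 = 331776 ≡ 36 (mod 855)
81^506 = 81^256 * 81^128 * 81^64 * 81^32 * 81^16 * 81^8 * 81^2 ≡ 36 * 576 * 81 * 351 * 396 * 441 * 576 (mod 855).
Accumulate the product:
36 * 576 = 20736 ≡ 216
216 * 81 = 17496 ≡ 396
396 * 351 = 138996 ≡ 486
486 * 396 = 192456 ≡ 81
81 * 441 = 35721 ≡ 666
666 * 576 = 383616 ≡ 576

576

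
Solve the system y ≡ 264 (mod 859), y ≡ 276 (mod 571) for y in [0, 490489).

859⁻¹ mod 571: 859×343 ≡ 1 (mod 571), so 859⁻¹ ≡ 343.
y = 264 + 859×((276 − 264)×343 mod 571) = 264 + 859×119 = 102485.

102485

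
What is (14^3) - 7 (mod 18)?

1

(14)^3 ≡ 8 (mod 18)
8 - 7 = 1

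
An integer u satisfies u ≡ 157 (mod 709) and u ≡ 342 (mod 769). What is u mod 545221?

43406

709⁻¹ mod 769: 709*628 ≡ 1 (mod 769), so 709⁻¹ ≡ 628.
u = 157 + 709*((342 − 157)*628 mod 769) = 157 + 709*61 = 43406.
Check: 43406 mod 709 = 157, 43406 mod 769 = 342. ✓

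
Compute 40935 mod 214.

61

40935 = 191·214 + 61, so 40935 ≡ 61 (mod 214).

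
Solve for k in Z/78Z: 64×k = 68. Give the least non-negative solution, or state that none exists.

23

gcd(64, 78) = 2, and 2 | 68, so solutions exist.
Divide through by 2: 32×k mod 39 = 34.
32⁻¹ ≡ 11 (mod 39).
k ≡ 11×34 ≡ 23 (mod 39).
The smallest non-negative solution is k = 23.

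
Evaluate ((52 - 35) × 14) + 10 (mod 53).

52 - 35 = 17
17 × 14 = 238 ≡ 26 (mod 53)
26 + 10 = 36

36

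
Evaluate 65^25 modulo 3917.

25 in binary is 11001, i.e. 25 = 16 + 8 + 1.
65^1 ≡ 65 (mod 3917)
65^2 ≡ 65^2 = 4225 ≡ 308 (mod 3917)
65^4 ≡ 308^2 = 94864 ≡ 856 (mod 3917)
65^8 ≡ 856^2 = 732736 ≡ 257 (mod 3917)
65^16 ≡ 257^2 = 66049 ≡ 3377 (mod 3917)
65^25 = 65^16 · 65^8 · 65^1 ≡ 3377 · 257 · 65 (mod 3917).
Accumulate the product:
3377 · 257 = 867889 ≡ 2232
2232 · 65 = 145080 ≡ 151

151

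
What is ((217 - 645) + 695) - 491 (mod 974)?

750

217 - 645 = -428 ≡ 546 (mod 974)
546 + 695 = 1241 ≡ 267 (mod 974)
267 - 491 = -224 ≡ 750 (mod 974)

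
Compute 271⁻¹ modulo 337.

97

By the extended Euclidean algorithm:
337 = 1×271 + 66
271 = 4×66 + 7
66 = 9×7 + 3
7 = 2×3 + 1
3 = 3×1 + 0
gcd(271, 337) = 1, so the inverse exists.
Back-substitute for 1:
1 = 1×7 − 2×3
  = −2×66 + 19×7
  = 19×271 − 78×66
  = −78×337 + 97×271
So 271⁻¹ ≡ 97 (mod 337).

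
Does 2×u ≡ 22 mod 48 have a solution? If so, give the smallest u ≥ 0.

gcd(2, 48) = 2, and 2 | 22, so solutions exist.
Divide through by 2: 1×u ≡ 11 mod 24.
1⁻¹ ≡ 1 (mod 24).
u ≡ 1×11 ≡ 11 (mod 24).
The smallest non-negative solution is u = 11.

11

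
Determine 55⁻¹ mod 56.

Run the extended Euclidean algorithm:
56 = 1*55 + 1
55 = 55*1 + 0
gcd(55, 56) = 1, so the inverse exists.
Back-substitute for 1:
1 = 1*56 − 1*55
So 55⁻¹ ≡ −1 ≡ 55 (mod 56).

55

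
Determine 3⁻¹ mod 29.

29 = 9*3 + 2
3 = 1*2 + 1
2 = 2*1 + 0
gcd(3, 29) = 1, so the inverse exists.
Back-substitute for 1:
1 = 1*3 − 1*2
  = −1*29 + 10*3
So 3⁻¹ ≡ 10 (mod 29).

10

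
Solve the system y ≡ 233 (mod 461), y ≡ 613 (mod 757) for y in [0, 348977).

461⁻¹ mod 757: 461·156 ≡ 1 (mod 757), so 461⁻¹ ≡ 156.
y = 233 + 461·((613 − 233)·156 mod 757) = 233 + 461·234 = 108107.
Check: 108107 mod 461 = 233, 108107 mod 757 = 613. ✓

108107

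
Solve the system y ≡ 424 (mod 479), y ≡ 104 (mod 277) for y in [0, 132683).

73232

479⁻¹ mod 277: 479·48 ≡ 1 (mod 277), so 479⁻¹ ≡ 48.
y = 424 + 479·((104 − 424)·48 mod 277) = 424 + 479·152 = 73232.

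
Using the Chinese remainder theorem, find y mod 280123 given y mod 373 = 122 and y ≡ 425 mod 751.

373⁻¹ mod 751: 373×300 ≡ 1 (mod 751), so 373⁻¹ ≡ 300.
y = 122 + 373×((425 − 122)×300 mod 751) = 122 + 373×29 = 10939.
Check: 10939 mod 373 = 122, 10939 mod 751 = 425. ✓

10939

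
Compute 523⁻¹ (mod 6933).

5329

Run the extended Euclidean algorithm:
6933 = 13*523 + 134
523 = 3*134 + 121
134 = 1*121 + 13
121 = 9*13 + 4
13 = 3*4 + 1
4 = 4*1 + 0
gcd(523, 6933) = 1, so the inverse exists.
Back-substitute for 1:
1 = 1*13 − 3*4
  = −3*121 + 28*13
  = 28*134 − 31*121
  = −31*523 + 121*134
  = 121*6933 − 1604*523
So 523⁻¹ ≡ −1604 ≡ 5329 (mod 6933).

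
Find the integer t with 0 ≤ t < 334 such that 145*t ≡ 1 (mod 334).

129

334 = 2·145 + 44
145 = 3·44 + 13
44 = 3·13 + 5
13 = 2·5 + 3
5 = 1·3 + 2
3 = 1·2 + 1
2 = 2·1 + 0
gcd(145, 334) = 1, so the inverse exists.
Bézout: 1 = −56·334 + 129·145.
So 145⁻¹ ≡ 129 (mod 334).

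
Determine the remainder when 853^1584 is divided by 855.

1

By square-and-multiply:
1584 in binary is 11000110000, i.e. 1584 = 1024 + 512 + 32 + 16.
853^1 ≡ 853 (mod 855)
853^2 ≡ 853^2 = 727609 ≡ 4 (mod 855)
853^4 ≡ 4^2 = 16 (mod 855)
853^8 ≡ 16^2 = 256 (mod 855)
853^16 ≡ 256^2 = 65536 ≡ 556 (mod 855)
853^32 ≡ 556^2 = 309136 ≡ 481 (mod 855)
853^64 ≡ 481^2 = 231361 ≡ 511 (mod 855)
853^128 ≡ 511^2 = 261121 ≡ 346 (mod 855)
853^256 ≡ 346^2 = 119716 ≡ 16 (mod 855)
853^512 ≡ 16^2 = 256 (mod 855)
853^1024 ≡ 256^2 = 65536 ≡ 556 (mod 855)
853^1584 = 853^1024 · 853^512 · 853^32 · 853^16 ≡ 556 · 256 · 481 · 556 (mod 855).
Accumulate the product:
556 · 256 = 142336 ≡ 406
406 · 481 = 195286 ≡ 346
346 · 556 = 192376 ≡ 1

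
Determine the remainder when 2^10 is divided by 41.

40

Compute successive squares:
10 in binary is 1010, i.e. 10 = 8 + 2.
2^1 ≡ 2 (mod 41)
2^2 ≡ 2^2 = 4 (mod 41)
2^4 ≡ 4^2 = 16 (mod 41)
2^8 ≡ 16^2 = 256 ≡ 10 (mod 41)
2^10 = 2^8 × 2^2 ≡ 10 × 4 (mod 41).
10 × 4 = 40 ≡ 40 (mod 41).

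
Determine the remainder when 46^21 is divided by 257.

By square-and-multiply:
21 in binary is 10101, i.e. 21 = 16 + 4 + 1.
46^1 ≡ 46 (mod 257)
46^2 ≡ 46^2 = 2116 ≡ 60 (mod 257)
46^4 ≡ 60^2 = 3600 ≡ 2 (mod 257)
46^8 ≡ 2^2 = 4 (mod 257)
46^16 ≡ 4^2 = 16 (mod 257)
46^21 = 46^16 * 46^4 * 46^1 ≡ 16 * 2 * 46 (mod 257).
Accumulate the product:
16 * 2 = 32
32 * 46 = 1472 ≡ 187

187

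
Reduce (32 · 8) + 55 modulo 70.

31

32 · 8 = 256 ≡ 46 (mod 70)
46 + 55 = 101 ≡ 31 (mod 70)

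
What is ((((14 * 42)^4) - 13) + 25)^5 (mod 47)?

14 * 42 = 588 ≡ 24 (mod 47)
(24)^4 ≡ 3 (mod 47)
3 - 13 = -10 ≡ 37 (mod 47)
37 + 25 = 62 ≡ 15 (mod 47)
(15)^5 ≡ 43 (mod 47)

43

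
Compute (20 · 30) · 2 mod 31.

20 · 30 = 600 ≡ 11 (mod 31)
11 · 2 = 22

22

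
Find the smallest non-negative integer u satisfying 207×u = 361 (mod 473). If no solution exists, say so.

gcd(207, 473) = 1, so a unique solution mod 473 exists.
207⁻¹ ≡ 16 (mod 473).
u ≡ 16×361 ≡ 100 (mod 473).

100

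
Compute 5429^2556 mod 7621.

1502

By square-and-multiply:
2556 in binary is 100111111100, i.e. 2556 = 2048 + 256 + 128 + 64 + 32 + 16 + 8 + 4.
5429^1 ≡ 5429 (mod 7621)
5429^2 ≡ 5429^2 = 29474041 ≡ 3634 (mod 7621)
5429^4 ≡ 3634^2 = 13205956 ≡ 6384 (mod 7621)
5429^8 ≡ 6384^2 = 40755456 ≡ 5969 (mod 7621)
5429^16 ≡ 5969^2 = 35628961 ≡ 786 (mod 7621)
5429^32 ≡ 786^2 = 617796 ≡ 495 (mod 7621)
5429^64 ≡ 495^2 = 245025 ≡ 1153 (mod 7621)
5429^128 ≡ 1153^2 = 1329409 ≡ 3355 (mod 7621)
5429^256 ≡ 3355^2 = 11256025 ≡ 7429 (mod 7621)
5429^512 ≡ 7429^2 = 55190041 ≡ 6380 (mod 7621)
5429^1024 ≡ 6380^2 = 40704400 ≡ 639 (mod 7621)
5429^2048 ≡ 639^2 = 408321 ≡ 4408 (mod 7621)
5429^2556 = 5429^2048 * 5429^256 * 5429^128 * 5429^64 * 5429^32 * 5429^16 * 5429^8 * 5429^4 ≡ 4408 * 7429 * 3355 * 1153 * 495 * 786 * 5969 * 6384 (mod 7621).
Accumulate the product:
4408 * 7429 = 32747032 ≡ 7216
7216 * 3355 = 24209680 ≡ 5384
5384 * 1153 = 6207752 ≡ 4258
4258 * 495 = 2107710 ≡ 4314
4314 * 786 = 3390804 ≡ 7080
7080 * 5969 = 42260520 ≡ 2075
2075 * 6384 = 13246800 ≡ 1502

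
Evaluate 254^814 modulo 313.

Using repeated squaring:
254^1 ≡ 254 (mod 313)
254^2 ≡ 254^2 = 64516 ≡ 38 (mod 313)
254^4 ≡ 38^2 = 1444 ≡ 192 (mod 313)
254^8 ≡ 192^2 = 36864 ≡ 243 (mod 313)
254^16 ≡ 243^2 = 59049 ≡ 205 (mod 313)
254^32 ≡ 205^2 = 42025 ≡ 83 (mod 313)
254^64 ≡ 83^2 = 6889 ≡ 3 (mod 313)
254^128 ≡ 3^2 = 9 (mod 313)
254^256 ≡ 9^2 = 81 (mod 313)
254^512 ≡ 81^2 = 6561 ≡ 301 (mod 313)
254^814 = 254^512 * 254^256 * 254^32 * 254^8 * 254^4 * 254^2 ≡ 301 * 81 * 83 * 243 * 192 * 38 (mod 313).
Accumulate the product:
301 * 81 = 24381 ≡ 280
280 * 83 = 23240 ≡ 78
78 * 243 = 18954 ≡ 174
174 * 192 = 33408 ≡ 230
230 * 38 = 8740 ≡ 289

289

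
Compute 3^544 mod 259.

544 in binary is 1000100000, i.e. 544 = 512 + 32.
3^1 ≡ 3 (mod 259)
3^2 ≡ 3^2 = 9 (mod 259)
3^4 ≡ 9^2 = 81 (mod 259)
3^8 ≡ 81^2 = 6561 ≡ 86 (mod 259)
3^16 ≡ 86^2 = 7396 ≡ 144 (mod 259)
3^32 ≡ 144^2 = 20736 ≡ 16 (mod 259)
3^64 ≡ 16^2 = 256 (mod 259)
3^128 ≡ 256^2 = 65536 ≡ 9 (mod 259)
3^256 ≡ 9^2 = 81 (mod 259)
3^512 ≡ 81^2 = 6561 ≡ 86 (mod 259)
3^544 = 3^512 * 3^32 ≡ 86 * 16 (mod 259).
86 * 16 = 1376 ≡ 81 (mod 259).

81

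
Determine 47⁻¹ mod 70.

3

Apply the Euclidean algorithm and back-substitute:
70 = 1×47 + 23
47 = 2×23 + 1
23 = 23×1 + 0
gcd(47, 70) = 1, so the inverse exists.
Back-substitute for 1:
1 = 1×47 − 2×23
  = −2×70 + 3×47
So 47⁻¹ ≡ 3 (mod 70).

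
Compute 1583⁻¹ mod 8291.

2624

8291 = 5×1583 + 376
1583 = 4×376 + 79
376 = 4×79 + 60
79 = 1×60 + 19
60 = 3×19 + 3
19 = 6×3 + 1
3 = 3×1 + 0
gcd(1583, 8291) = 1, so the inverse exists.
Back-substitute for 1:
1 = 1×19 − 6×3
  = −6×60 + 19×19
  = 19×79 − 25×60
  = −25×376 + 119×79
  = 119×1583 − 501×376
  = −501×8291 + 2624×1583
So 1583⁻¹ ≡ 2624 (mod 8291).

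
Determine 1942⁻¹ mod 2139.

76

2139 = 1*1942 + 197
1942 = 9*197 + 169
197 = 1*169 + 28
169 = 6*28 + 1
28 = 28*1 + 0
gcd(1942, 2139) = 1, so the inverse exists.
Back-substitute for 1:
1 = 1*169 − 6*28
  = −6*197 + 7*169
  = 7*1942 − 69*197
  = −69*2139 + 76*1942
So 1942⁻¹ ≡ 76 (mod 2139).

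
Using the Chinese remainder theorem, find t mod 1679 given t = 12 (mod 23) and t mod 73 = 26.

610

23⁻¹ mod 73: 23·54 ≡ 1 (mod 73), so 23⁻¹ ≡ 54.
t = 12 + 23·((26 − 12)·54 mod 73) = 12 + 23·26 = 610.
Check: 610 mod 23 = 12, 610 mod 73 = 26. ✓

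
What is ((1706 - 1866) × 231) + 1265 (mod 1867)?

1645

1706 - 1866 = -160 ≡ 1707 (mod 1867)
1707 × 231 = 394317 ≡ 380 (mod 1867)
380 + 1265 = 1645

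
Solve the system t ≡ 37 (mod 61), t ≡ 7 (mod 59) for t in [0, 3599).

2721

61⁻¹ mod 59: 61×30 ≡ 1 (mod 59), so 61⁻¹ ≡ 30.
t = 37 + 61×((7 − 37)×30 mod 59) = 37 + 61×44 = 2721.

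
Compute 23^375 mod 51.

14

375 in binary is 101110111, i.e. 375 = 256 + 64 + 32 + 16 + 4 + 2 + 1.
23^1 ≡ 23 (mod 51)
23^2 ≡ 23^2 = 529 ≡ 19 (mod 51)
23^4 ≡ 19^2 = 361 ≡ 4 (mod 51)
23^8 ≡ 4^2 = 16 (mod 51)
23^16 ≡ 16^2 = 256 ≡ 1 (mod 51)
23^32 ≡ 1^2 = 1 (mod 51)
23^64 ≡ 1^2 = 1 (mod 51)
23^128 ≡ 1^2 = 1 (mod 51)
23^256 ≡ 1^2 = 1 (mod 51)
23^375 = 23^256 · 23^64 · 23^32 · 23^16 · 23^4 · 23^2 · 23^1 ≡ 1 · 1 · 1 · 1 · 4 · 19 · 23 (mod 51).
Accumulate the product:
1 · 1 = 1
1 · 1 = 1
1 · 1 = 1
1 · 4 = 4
4 · 19 = 76 ≡ 25
25 · 23 = 575 ≡ 14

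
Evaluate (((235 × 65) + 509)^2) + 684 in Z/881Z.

235 × 65 = 15275 ≡ 298 (mod 881)
298 + 509 = 807
(807)^2 ≡ 190 (mod 881)
190 + 684 = 874

874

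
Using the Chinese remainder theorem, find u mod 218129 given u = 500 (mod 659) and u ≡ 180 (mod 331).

143503

659⁻¹ mod 331: 659·110 ≡ 1 (mod 331), so 659⁻¹ ≡ 110.
u = 500 + 659·((180 − 500)·110 mod 331) = 500 + 659·217 = 143503.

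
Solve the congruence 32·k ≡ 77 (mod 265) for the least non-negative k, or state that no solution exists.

226

gcd(32, 265) = 1, so a unique solution mod 265 exists.
32⁻¹ ≡ 58 (mod 265).
k ≡ 58·77 ≡ 226 (mod 265).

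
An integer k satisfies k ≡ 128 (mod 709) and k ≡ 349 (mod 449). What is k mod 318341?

709⁻¹ mod 449: 709×19 ≡ 1 (mod 449), so 709⁻¹ ≡ 19.
k = 128 + 709×((349 − 128)×19 mod 449) = 128 + 709×158 = 112150.
Check: 112150 mod 709 = 128, 112150 mod 449 = 349. ✓

112150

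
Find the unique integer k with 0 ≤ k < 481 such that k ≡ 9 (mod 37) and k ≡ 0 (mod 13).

416

37⁻¹ mod 13: 37·6 ≡ 1 (mod 13), so 37⁻¹ ≡ 6.
k = 9 + 37·((0 − 9)·6 mod 13) = 9 + 37·11 = 416.
Check: 416 mod 37 = 9, 416 mod 13 = 0. ✓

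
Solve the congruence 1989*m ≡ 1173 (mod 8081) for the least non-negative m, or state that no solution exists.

gcd(1989, 8081) = 1, so a unique solution mod 8081 exists.
1989⁻¹ ≡ 2198 (mod 8081).
m ≡ 2198*1173 ≡ 415 (mod 8081).

415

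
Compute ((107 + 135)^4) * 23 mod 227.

107 + 135 = 242 ≡ 15 (mod 227)
(15)^4 ≡ 4 (mod 227)
4 * 23 = 92

92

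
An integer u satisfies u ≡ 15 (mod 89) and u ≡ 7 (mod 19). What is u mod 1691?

89⁻¹ mod 19: 89×3 ≡ 1 (mod 19), so 89⁻¹ ≡ 3.
u = 15 + 89×((7 − 15)×3 mod 19) = 15 + 89×14 = 1261.

1261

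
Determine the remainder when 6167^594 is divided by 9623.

7196

Compute successive squares:
594 in binary is 1001010010, i.e. 594 = 512 + 64 + 16 + 2.
6167^1 ≡ 6167 (mod 9623)
6167^2 ≡ 6167^2 = 38031889 ≡ 1793 (mod 9623)
6167^4 ≡ 1793^2 = 3214849 ≡ 767 (mod 9623)
6167^8 ≡ 767^2 = 588289 ≡ 1286 (mod 9623)
6167^16 ≡ 1286^2 = 1653796 ≡ 8263 (mod 9623)
6167^32 ≡ 8263^2 = 68277169 ≡ 1984 (mod 9623)
6167^64 ≡ 1984^2 = 3936256 ≡ 449 (mod 9623)
6167^128 ≡ 449^2 = 201601 ≡ 9141 (mod 9623)
6167^256 ≡ 9141^2 = 83557881 ≡ 1372 (mod 9623)
6167^512 ≡ 1372^2 = 1882384 ≡ 5899 (mod 9623)
6167^594 = 6167^512 × 6167^64 × 6167^16 × 6167^2 ≡ 5899 × 449 × 8263 × 1793 (mod 9623).
Accumulate the product:
5899 × 449 = 2648651 ≡ 2326
2326 × 8263 = 19219738 ≡ 2607
2607 × 1793 = 4674351 ≡ 7196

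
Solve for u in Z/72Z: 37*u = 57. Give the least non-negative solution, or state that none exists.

21

gcd(37, 72) = 1, so a unique solution mod 72 exists.
37⁻¹ ≡ 37 (mod 72).
u ≡ 37*57 ≡ 21 (mod 72).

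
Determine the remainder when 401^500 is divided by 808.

By square-and-multiply:
500 in binary is 111110100, i.e. 500 = 256 + 128 + 64 + 32 + 16 + 4.
401^1 ≡ 401 (mod 808)
401^2 ≡ 401^2 = 160801 ≡ 9 (mod 808)
401^4 ≡ 9^2 = 81 (mod 808)
401^8 ≡ 81^2 = 6561 ≡ 97 (mod 808)
401^16 ≡ 97^2 = 9409 ≡ 521 (mod 808)
401^32 ≡ 521^2 = 271441 ≡ 761 (mod 808)
401^64 ≡ 761^2 = 579121 ≡ 593 (mod 808)
401^128 ≡ 593^2 = 351649 ≡ 169 (mod 808)
401^256 ≡ 169^2 = 28561 ≡ 281 (mod 808)
401^500 = 401^256 · 401^128 · 401^64 · 401^32 · 401^16 · 401^4 ≡ 281 · 169 · 593 · 761 · 521 · 81 (mod 808).
Accumulate the product:
281 · 169 = 47489 ≡ 625
625 · 593 = 370625 ≡ 561
561 · 761 = 426921 ≡ 297
297 · 521 = 154737 ≡ 409
409 · 81 = 33129 ≡ 1

1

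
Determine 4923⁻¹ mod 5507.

5507 = 1·4923 + 584
4923 = 8·584 + 251
584 = 2·251 + 82
251 = 3·82 + 5
82 = 16·5 + 2
5 = 2·2 + 1
2 = 2·1 + 0
gcd(4923, 5507) = 1, so the inverse exists.
Back-substitute for 1:
1 = 1·5 − 2·2
  = −2·82 + 33·5
  = 33·251 − 101·82
  = −101·584 + 235·251
  = 235·4923 − 1981·584
  = −1981·5507 + 2216·4923
So 4923⁻¹ ≡ 2216 (mod 5507).

2216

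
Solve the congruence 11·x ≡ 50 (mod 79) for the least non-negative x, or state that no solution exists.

gcd(11, 79) = 1, so a unique solution mod 79 exists.
11⁻¹ ≡ 36 (mod 79).
x ≡ 36·50 ≡ 62 (mod 79).

62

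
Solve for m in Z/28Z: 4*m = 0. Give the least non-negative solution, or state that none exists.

gcd(4, 28) = 4, and 4 | 0, so solutions exist.
Divide through by 4: 1*m mod 7 = 0.
1⁻¹ ≡ 1 (mod 7).
m ≡ 1*0 ≡ 0 (mod 7).
The smallest non-negative solution is m = 0.

0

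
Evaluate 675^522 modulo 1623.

675^1 ≡ 675 (mod 1623)
675^2 ≡ 675^2 = 455625 ≡ 1185 (mod 1623)
675^4 ≡ 1185^2 = 1404225 ≡ 330 (mod 1623)
675^8 ≡ 330^2 = 108900 ≡ 159 (mod 1623)
675^16 ≡ 159^2 = 25281 ≡ 936 (mod 1623)
675^32 ≡ 936^2 = 876096 ≡ 1299 (mod 1623)
675^64 ≡ 1299^2 = 1687401 ≡ 1104 (mod 1623)
675^128 ≡ 1104^2 = 1218816 ≡ 1566 (mod 1623)
675^256 ≡ 1566^2 = 2452356 ≡ 3 (mod 1623)
675^512 ≡ 3^2 = 9 (mod 1623)
675^522 = 675^512 × 675^8 × 675^2 ≡ 9 × 159 × 1185 (mod 1623).
Accumulate the product:
9 × 159 = 1431
1431 × 1185 = 1695735 ≡ 1323

1323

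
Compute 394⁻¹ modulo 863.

46

Run the extended Euclidean algorithm:
863 = 2×394 + 75
394 = 5×75 + 19
75 = 3×19 + 18
19 = 1×18 + 1
18 = 18×1 + 0
gcd(394, 863) = 1, so the inverse exists.
Back-substitute for 1:
1 = 1×19 − 1×18
  = −1×75 + 4×19
  = 4×394 − 21×75
  = −21×863 + 46×394
So 394⁻¹ ≡ 46 (mod 863).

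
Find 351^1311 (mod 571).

Using repeated squaring:
1311 in binary is 10100011111, i.e. 1311 = 1024 + 256 + 16 + 8 + 4 + 2 + 1.
351^1 ≡ 351 (mod 571)
351^2 ≡ 351^2 = 123201 ≡ 436 (mod 571)
351^4 ≡ 436^2 = 190096 ≡ 524 (mod 571)
351^8 ≡ 524^2 = 274576 ≡ 496 (mod 571)
351^16 ≡ 496^2 = 246016 ≡ 486 (mod 571)
351^32 ≡ 486^2 = 236196 ≡ 373 (mod 571)
351^64 ≡ 373^2 = 139129 ≡ 376 (mod 571)
351^128 ≡ 376^2 = 141376 ≡ 339 (mod 571)
351^256 ≡ 339^2 = 114921 ≡ 150 (mod 571)
351^512 ≡ 150^2 = 22500 ≡ 231 (mod 571)
351^1024 ≡ 231^2 = 53361 ≡ 258 (mod 571)
351^1311 = 351^1024 × 351^256 × 351^16 × 351^8 × 351^4 × 351^2 × 351^1 ≡ 258 × 150 × 486 × 496 × 524 × 436 × 351 (mod 571).
Accumulate the product:
258 × 150 = 38700 ≡ 443
443 × 486 = 215298 ≡ 31
31 × 496 = 15376 ≡ 530
530 × 524 = 277720 ≡ 214
214 × 436 = 93304 ≡ 231
231 × 351 = 81081 ≡ 570

570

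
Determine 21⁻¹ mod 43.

43 = 2·21 + 1
21 = 21·1 + 0
gcd(21, 43) = 1, so the inverse exists.
Back-substitute for 1:
1 = 1·43 − 2·21
So 21⁻¹ ≡ −2 ≡ 41 (mod 43).

41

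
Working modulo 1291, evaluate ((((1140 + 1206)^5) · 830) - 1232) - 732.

1140 + 1206 = 2346 ≡ 1055 (mod 1291)
(1055)^5 ≡ 98 (mod 1291)
98 · 830 = 81340 ≡ 7 (mod 1291)
7 - 1232 = -1225 ≡ 66 (mod 1291)
66 - 732 = -666 ≡ 625 (mod 1291)

625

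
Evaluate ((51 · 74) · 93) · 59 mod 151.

51 · 74 = 3774 ≡ 150 (mod 151)
150 · 93 = 13950 ≡ 58 (mod 151)
58 · 59 = 3422 ≡ 100 (mod 151)

100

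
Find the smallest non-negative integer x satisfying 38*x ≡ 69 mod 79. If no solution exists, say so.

33

gcd(38, 79) = 1, so a unique solution mod 79 exists.
38⁻¹ ≡ 52 (mod 79).
x ≡ 52*69 ≡ 33 (mod 79).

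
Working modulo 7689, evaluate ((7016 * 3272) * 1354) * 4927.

6907

7016 * 3272 = 22956352 ≡ 4687 (mod 7689)
4687 * 1354 = 6346198 ≡ 2773 (mod 7689)
2773 * 4927 = 13662571 ≡ 6907 (mod 7689)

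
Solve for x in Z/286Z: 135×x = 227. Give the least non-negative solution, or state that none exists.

gcd(135, 286) = 1, so a unique solution mod 286 exists.
135⁻¹ ≡ 125 (mod 286).
x ≡ 125×227 ≡ 61 (mod 286).

61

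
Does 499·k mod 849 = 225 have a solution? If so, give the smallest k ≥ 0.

60

gcd(499, 849) = 1, so a unique solution mod 849 exists.
499⁻¹ ≡ 604 (mod 849).
k ≡ 604·225 ≡ 60 (mod 849).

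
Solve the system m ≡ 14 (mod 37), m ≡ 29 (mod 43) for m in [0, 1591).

717

37⁻¹ mod 43: 37×7 ≡ 1 (mod 43), so 37⁻¹ ≡ 7.
m = 14 + 37×((29 − 14)×7 mod 43) = 14 + 37×19 = 717.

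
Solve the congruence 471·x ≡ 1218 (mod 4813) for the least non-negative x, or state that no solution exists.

gcd(471, 4813) = 1, so a unique solution mod 4813 exists.
471⁻¹ ≡ 327 (mod 4813).
x ≡ 327·1218 ≡ 3620 (mod 4813).

3620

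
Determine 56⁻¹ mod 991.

584

991 = 17·56 + 39
56 = 1·39 + 17
39 = 2·17 + 5
17 = 3·5 + 2
5 = 2·2 + 1
2 = 2·1 + 0
gcd(56, 991) = 1, so the inverse exists.
Back-substitute for 1:
1 = 1·5 − 2·2
  = −2·17 + 7·5
  = 7·39 − 16·17
  = −16·56 + 23·39
  = 23·991 − 407·56
So 56⁻¹ ≡ −407 ≡ 584 (mod 991).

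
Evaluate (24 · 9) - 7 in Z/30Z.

24 · 9 = 216 ≡ 6 (mod 30)
6 - 7 = -1 ≡ 29 (mod 30)

29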